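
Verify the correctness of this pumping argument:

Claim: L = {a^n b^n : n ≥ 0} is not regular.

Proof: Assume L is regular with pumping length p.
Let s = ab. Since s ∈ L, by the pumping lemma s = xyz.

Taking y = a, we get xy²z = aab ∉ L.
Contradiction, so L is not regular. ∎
The proof is INCORRECT.

Error: The string s = ab may be shorter than p.
The pumping lemma only applies to strings with |s| ≥ p, and p is not under our control.
We must choose s in terms of p, e.g. s = a^p b^p, to ensure |s| ≥ p.
(The proof also fixes one particular y; a valid argument must handle every decomposition with |xy| ≤ p and |y| ≥ 1 — for s = a^p b^p this forces y = a^k, and then xy²z = a^(p+k) b^p ∉ L.)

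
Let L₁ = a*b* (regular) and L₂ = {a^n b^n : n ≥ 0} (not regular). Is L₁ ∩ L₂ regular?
No — L₁ ∩ L₂ is not regular.

Every string a^n b^n already lies in a*b*, so L₁ ∩ L₂ = {a^n b^n : n ≥ 0} = L₂ itself, which is the standard non-regular language (pump s = a^p b^p).

Note that the bare facts "L₁ regular, L₂ non-regular" do not settle the question by themselves: the closure of regular languages under ∪, ∩, complement and difference applies only when BOTH operands are regular. With a non-regular operand the result can come out regular or non-regular depending on the specific languages, so one has to work out L₁ ∩ L₂ for this particular pair, as above.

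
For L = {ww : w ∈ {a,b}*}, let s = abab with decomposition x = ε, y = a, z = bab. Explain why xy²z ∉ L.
xy²z = aabab ∉ L

Pumping with i = 2 replaces y = a by y² = aa:
- Original: s = xyz = abab; abab splits into halves ab · ab, which are equal, so it is in L (w = ab)
- Pumped: xy²z = ε · aa · bab = aabab
- aabab has odd length 5, so it cannot be written as ww and is not in L

The pumping lemma would require xy²z ∈ L, so this decomposition yields a contradiction.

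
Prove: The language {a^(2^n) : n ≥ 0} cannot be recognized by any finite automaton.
Assume for contradiction that L is regular, and let p ≥ 1 be the pumping length given by the pumping lemma.
Choose s = a^(2^p). Then s ∈ L and |s| = 2^p ≥ p.
By the pumping lemma, s = xyz for some x, y, z with |xy| ≤ p, |y| ≥ 1, and xy^i z ∈ L for every i ≥ 0.
Here y = a^k for some k with 1 ≤ k ≤ |xy| ≤ p, and p < 2^p.

Take i = 2: |xy²z| = 2^p + k.
Now 2^p < 2^p + k ≤ 2^p + p < 2^p + 2^p = 2^(p+1).
So |xy²z| lies strictly between the consecutive powers of two 2^p and 2^(p+1), hence is not a power of 2, and xy²z ∉ L.

This contradicts the pumping lemma, which requires xy^i z ∈ L for all i ≥ 0.
Hence L = {a^(2^n) : n ≥ 0} is not regular. ∎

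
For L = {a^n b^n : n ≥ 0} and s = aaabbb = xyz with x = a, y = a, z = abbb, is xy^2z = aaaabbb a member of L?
No

xy²z = a · aa · abbb = aaaabbb.
aaaabbb has 4 a's and 3 b's; 4 ≠ 3, so it is not in L.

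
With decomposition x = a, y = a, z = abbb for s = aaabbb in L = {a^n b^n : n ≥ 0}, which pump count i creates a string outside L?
i = 3

xy³z = a · aaa · abbb = aaaaabbb; aaaaabbb has 5 a's and 3 b's; 5 ≠ 3, so it is not in L.
(Other choices also work, e.g. i = 0, 2; only i = 1 is guaranteed to stay in L since xy¹z = s.)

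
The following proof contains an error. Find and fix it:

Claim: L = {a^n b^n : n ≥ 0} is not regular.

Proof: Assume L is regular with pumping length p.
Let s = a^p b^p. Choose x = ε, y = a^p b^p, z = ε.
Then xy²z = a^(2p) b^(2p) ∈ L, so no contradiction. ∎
Error: The decomposition violates |xy| ≤ p. With y = a^p b^p, |xy| = |y| = 2p > p. (The proof also miscomputes xy²z, which would be a^p b^p a^p b^p rather than a^(2p) b^(2p), and it wrongly treats one harmless decomposition as settling the matter — the prover does not get to choose the decomposition.)

Correction: The pumping lemma requires |xy| ≤ p, and the argument must handle every decomposition satisfying |xy| ≤ p, |y| ≥ 1. Since s starts with p a's, any such y consists only of a's, say y = a^k with k ≥ 1. Then xy²z = a^(p+k) b^p has unequal numbers of a's and b's, so xy²z ∉ L — the required contradiction.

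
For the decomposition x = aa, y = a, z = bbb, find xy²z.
aaaabbb

Given x = 'aa', y = 'a', z = 'bbb' and i = 2:

xy^2z = x + y·y·...·y (2 times) + z
       = 'aa' + 'a'^2 + 'bbb'
       = 'aa' + 'aa' + 'bbb'
       = 'aaaabbb'

The pumped string is 'aaaabbb' with length 7.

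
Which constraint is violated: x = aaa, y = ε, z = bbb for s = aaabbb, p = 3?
Violated: |y| > 0

The decomposition x = aaa, y = ε, z = bbb for s = aaabbb with p = 3
violates the constraint: |y| > 0

|y| = 0, but the pumping lemma requires |y| > 0 (y must be non-empty).

Pumping lemma constraints:
1. xyz = s (decomposition is valid)
2. |xy| ≤ p
3. |y| > 0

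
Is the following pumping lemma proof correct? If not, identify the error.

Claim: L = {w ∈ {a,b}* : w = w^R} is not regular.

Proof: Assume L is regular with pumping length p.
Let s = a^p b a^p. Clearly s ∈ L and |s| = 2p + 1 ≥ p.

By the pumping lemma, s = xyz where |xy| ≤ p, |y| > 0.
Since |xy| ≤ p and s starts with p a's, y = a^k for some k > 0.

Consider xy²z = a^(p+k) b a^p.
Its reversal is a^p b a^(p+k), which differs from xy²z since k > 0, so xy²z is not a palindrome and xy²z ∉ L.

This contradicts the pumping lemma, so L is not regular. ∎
The proof is correct.

This proof is valid because:
1. s = a^p b a^p is in L and is chosen in terms of p, so |s| ≥ p holds for every p
2. The decomposition analysis is correct: |xy| ≤ p forces y to lie inside the leading a's
3. The contradiction is valid: a^(p+k) b a^p has more a's before the b than after it, so it is not a palindrome
4. The conclusion follows logically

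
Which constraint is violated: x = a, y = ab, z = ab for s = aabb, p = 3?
Violated: xyz = s

The decomposition x = a, y = ab, z = ab for s = aabb with p = 3
violates the constraint: xyz = s

xyz = 'a' + 'ab' + 'ab' = 'aabab' ≠ 'aabb' = s. The decomposition doesn't reconstruct s.

Pumping lemma constraints:
1. xyz = s (decomposition is valid)
2. |xy| ≤ p
3. |y| > 0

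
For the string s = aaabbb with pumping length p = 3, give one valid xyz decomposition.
x = 'aa', y = 'a', z = 'bbb'

For s = aaabbb and p = 3, one valid decomposition is:
- x = 'aa' (length 2)
- y = 'a' (length 1)
- z = 'bbb' (length 3)

Verification:
- xyz = 'aa' + 'a' + 'bbb' = aaabbb ✓
- |xy| = 3 ≤ 3 ✓
- |y| = 1 > 0 ✓

All pumping lemma constraints are satisfied.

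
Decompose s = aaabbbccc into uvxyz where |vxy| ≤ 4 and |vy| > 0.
u='aa', v='a', x='bb', y='b', z='ccc'

For s = aaabbbccc with pumping length p = 4:

One valid decomposition:
- u = 'aa'
- v = 'a'
- x = 'bb'
- y = 'b'
- z = 'ccc'

Verification:
- uvxyz = 'aa' + 'a' + 'bb' + 'b' + 'ccc' = aaabbbccc ✓
- |vxy| = |'abbb'| = 4 ≤ 4 ✓
- |vy| = |'ab'| = 2 > 0 ✓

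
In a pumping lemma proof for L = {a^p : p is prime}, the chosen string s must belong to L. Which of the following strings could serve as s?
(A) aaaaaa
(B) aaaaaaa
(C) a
(B) aaaaaaa

The pumping lemma is applied to a string s that lies in L, so first check membership of each option:
- (A) aaaaaa has length 6 = 2 × 3, which is not prime, so it is not in L ✗
- (B) aaaaaaa has length 7, which is prime, so it is in L ✓
- (C) a has length 1, which is not prime, so it is not in L ✗

Only (B) aaaaaaa is in L, so it is the only candidate that could play the role of s.
(In a complete proof one picks s in terms of the pumping length p so that |s| ≥ p is guaranteed; a fixed string like aaaaaaa illustrates the shape of such an s.)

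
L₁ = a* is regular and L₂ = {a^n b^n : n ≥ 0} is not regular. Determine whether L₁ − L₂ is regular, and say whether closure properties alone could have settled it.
Yes — L₁ − L₂ is regular.

The only string of a* that lies in {a^n b^n} is ε, so L₁ − L₂ = a* − {ε} = a⁺ = aa*, which is regular.

Note that the bare facts "L₁ regular, L₂ non-regular" do not settle the question by themselves: the closure of regular languages under ∪, ∩, complement and difference applies only when BOTH operands are regular. With a non-regular operand the result can come out regular or non-regular depending on the specific languages, so one has to work out L₁ − L₂ for this particular pair, as above.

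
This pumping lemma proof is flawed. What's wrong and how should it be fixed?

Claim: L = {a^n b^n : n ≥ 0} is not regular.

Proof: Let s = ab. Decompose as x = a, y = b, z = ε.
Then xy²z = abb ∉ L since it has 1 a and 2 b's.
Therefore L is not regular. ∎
Error: The string s = ab might be shorter than the pumping length p.

Correction: Choose s = a^p b^p to ensure |s| ≥ p. Also, the decomposition is wrong: with |xy| ≤ p, y cannot include b's when s starts with p a's.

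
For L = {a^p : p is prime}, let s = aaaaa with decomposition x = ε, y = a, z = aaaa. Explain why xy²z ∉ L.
xy²z = aaaaaa ∉ L

Pumping with i = 2 replaces y = a by y² = aa:
- Original: s = xyz = aaaaa; aaaaa has length 5, which is prime, so it is in L
- Pumped: xy²z = ε · aa · aaaa = aaaaaa
- aaaaaa has length 6 = 2 × 3, which is not prime, so it is not in L

The pumping lemma would require xy²z ∈ L, so this decomposition yields a contradiction.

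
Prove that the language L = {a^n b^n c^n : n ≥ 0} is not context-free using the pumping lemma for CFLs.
Assume for contradiction that L is context-free, and let p ≥ 1 be the pumping length given by the pumping lemma for CFLs.
Choose s = a^p b^p c^p. Then s ∈ L and |s| = 3p ≥ p.
By the CFL pumping lemma, s = uvxyz for some u, v, x, y, z with |vxy| ≤ p, |vy| ≥ 1, and uv^i xy^i z ∈ L for every i ≥ 0.

Because |vxy| ≤ p, the window vxy cannot contain both an a and a c: any substring of s containing both must include the entire block b^p plus at least one a and one c, so it has length ≥ p + 2 > p.
Hence at least one of the letters a, c does not occur in vy at all.

Take i = 0: the string uxz is obtained from s by deleting |vy| ≥ 1 symbols, so |uxz| = 3p − |vy| < 3p.
But the letter (a or c) that does not occur in vy still occurs exactly p times in uxz. Every string of L with exactly p copies of some letter is a^p b^p c^p, of length 3p. Since |uxz| < 3p, uxz ∉ L.

This contradicts the CFL pumping lemma, which requires uv^i xy^i z ∈ L for all i ≥ 0.
Hence L = {a^n b^n c^n : n ≥ 0} is not context-free. ∎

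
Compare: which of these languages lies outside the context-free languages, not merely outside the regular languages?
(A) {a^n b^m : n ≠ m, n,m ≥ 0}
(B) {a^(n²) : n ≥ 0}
(B) {a^(n²) : n ≥ 0}

(B) {a^(n²) : n ≥ 0} requires the CFL pumping lemma.

- {a^n b^m : n ≠ m, n,m ≥ 0} is context-free (but not regular)
  • Can be shown non-regular with the regular pumping lemma
  • After pumping a's, we can make n = m

- {a^(n²) : n ≥ 0} is NOT context-free
  • Requires the CFL pumping lemma to prove
  • Gaps between squares grow unboundedly

The CFL pumping lemma is "stronger" in that it can prove non-membership
in the larger class of context-free languages.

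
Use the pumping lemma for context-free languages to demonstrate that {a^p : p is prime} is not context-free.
Assume for contradiction that L is context-free, and let p ≥ 1 be the pumping length given by the pumping lemma for CFLs.
Choose a prime q with q ≥ p and let s = a^q. Then s ∈ L and |s| = q ≥ p.
By the CFL pumping lemma, s = uvxyz for some u, v, x, y, z with |vxy| ≤ p, |vy| ≥ 1, and uv^i xy^i z ∈ L for every i ≥ 0.
All symbols are a's, so only lengths matter: let k = |vy|, with 1 ≤ k ≤ p. Then |uv^i xy^i z| = q + (i − 1)k.

Take i = q + 1: the length is q + qk = q(k + 1).
Both factors satisfy q ≥ 2 and k + 1 ≥ 2, so q(k + 1) is composite and uv^(q+1) xy^(q+1) z ∉ L.

This contradicts the CFL pumping lemma, which requires uv^i xy^i z ∈ L for all i ≥ 0.
Hence L = {a^p : p is prime} is not context-free. ∎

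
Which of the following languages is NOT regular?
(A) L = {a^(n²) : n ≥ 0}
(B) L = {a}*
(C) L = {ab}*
(A) {a^(n²) : n ≥ 0}

(A) L = {a^(n²) : n ≥ 0} is NOT regular.

The pumping lemma can be used to prove this:
After pumping, length is no longer a perfect square

The other languages are regular because they can be recognized by finite automata.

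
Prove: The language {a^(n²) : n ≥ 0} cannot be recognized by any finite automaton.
Assume for contradiction that L is regular, and let p ≥ 1 be the pumping length given by the pumping lemma.
Choose s = a^(p²). Then s ∈ L and |s| = p² ≥ p.
By the pumping lemma, s = xyz for some x, y, z with |xy| ≤ p, |y| ≥ 1, and xy^i z ∈ L for every i ≥ 0.
Here y = a^k for some k with 1 ≤ k ≤ |xy| ≤ p.

Take i = 2: |xy²z| = p² + k.
Now p² < p² + k ≤ p² + p < p² + 2p + 1 = (p + 1)².
So |xy²z| lies strictly between the consecutive squares p² and (p + 1)², hence is not a perfect square, and xy²z ∉ L.

This contradicts the pumping lemma, which requires xy^i z ∈ L for all i ≥ 0.
Hence L = {a^(n²) : n ≥ 0} is not regular. ∎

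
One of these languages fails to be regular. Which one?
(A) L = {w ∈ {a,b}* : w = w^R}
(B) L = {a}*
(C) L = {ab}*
(A) {w ∈ {a,b}* : w = w^R}

(A) L = {w ∈ {a,b}* : w = w^R} is NOT regular.

The pumping lemma can be used to prove this:
After pumping, the string is no longer symmetric

The other languages are regular because they can be recognized by finite automata.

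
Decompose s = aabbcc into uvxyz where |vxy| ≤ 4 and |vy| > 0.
u='a', v='a', x='bb', y='c', z='c'

For s = aabbcc with pumping length p = 4:

One valid decomposition:
- u = 'a'
- v = 'a'
- x = 'bb'
- y = 'c'
- z = 'c'

Verification:
- uvxyz = 'a' + 'a' + 'bb' + 'c' + 'c' = aabbcc ✓
- |vxy| = |'abbc'| = 4 ≤ 4 ✓
- |vy| = |'ac'| = 2 > 0 ✓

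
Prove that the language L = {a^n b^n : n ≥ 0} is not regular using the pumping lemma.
Assume for contradiction that L is regular, and let p ≥ 1 be the pumping length given by the pumping lemma.
Choose s = a^p b^p. Then s ∈ L and |s| = 2p ≥ p.
By the pumping lemma, s = xyz for some x, y, z with |xy| ≤ p, |y| ≥ 1, and xy^i z ∈ L for every i ≥ 0.
Since |xy| ≤ p and the first p symbols of s are all a's, we must have y = a^k for some k with 1 ≤ k ≤ p.

Take i = 2: xy²z = a^(p + k) b^p.
This string has p + k a's but p b's, and p + k > p because k ≥ 1. So xy²z ∉ L.

This contradicts the pumping lemma, which requires xy^i z ∈ L for all i ≥ 0.
Hence L = {a^n b^n : n ≥ 0} is not regular. ∎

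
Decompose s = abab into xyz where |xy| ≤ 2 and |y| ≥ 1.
x = '', y = 'ab', z = 'ab'

For s = abab and p = 2, one valid decomposition is:
- x = '' (length 0)
- y = 'ab' (length 2)
- z = 'ab' (length 2)

Verification:
- xyz = '' + 'ab' + 'ab' = abab ✓
- |xy| = 2 ≤ 2 ✓
- |y| = 2 > 0 ✓

All pumping lemma constraints are satisfied.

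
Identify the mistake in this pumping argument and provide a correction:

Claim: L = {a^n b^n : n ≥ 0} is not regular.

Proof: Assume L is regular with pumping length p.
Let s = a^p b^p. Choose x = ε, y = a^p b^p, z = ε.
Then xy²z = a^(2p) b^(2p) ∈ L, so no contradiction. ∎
Error: The decomposition violates |xy| ≤ p. With y = a^p b^p, |xy| = |y| = 2p > p. (The proof also miscomputes xy²z, which would be a^p b^p a^p b^p rather than a^(2p) b^(2p), and it wrongly treats one harmless decomposition as settling the matter — the prover does not get to choose the decomposition.)

Correction: The pumping lemma requires |xy| ≤ p, and the argument must handle every decomposition satisfying |xy| ≤ p, |y| ≥ 1. Since s starts with p a's, any such y consists only of a's, say y = a^k with k ≥ 1. Then xy²z = a^(p+k) b^p has unequal numbers of a's and b's, so xy²z ∉ L — the required contradiction.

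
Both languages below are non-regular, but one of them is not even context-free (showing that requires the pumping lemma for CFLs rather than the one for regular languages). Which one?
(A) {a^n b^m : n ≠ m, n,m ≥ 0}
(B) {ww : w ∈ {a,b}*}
(B) {ww : w ∈ {a,b}*}

(B) {ww : w ∈ {a,b}*} requires the CFL pumping lemma.

- {a^n b^m : n ≠ m, n,m ≥ 0} is context-free (but not regular)
  • Can be shown non-regular with the regular pumping lemma
  • After pumping a's, we can make n = m

- {ww : w ∈ {a,b}*} is NOT context-free
  • Requires the CFL pumping lemma to prove
  • Cannot verify equality of two arbitrary substrings

The CFL pumping lemma is "stronger" in that it can prove non-membership
in the larger class of context-free languages.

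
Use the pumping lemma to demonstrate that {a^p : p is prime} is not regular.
Assume for contradiction that L is regular, and let p ≥ 1 be the pumping length given by the pumping lemma.
Choose a prime q with q ≥ p (one exists because there are infinitely many primes) and let s = a^q. Then s ∈ L and |s| = q ≥ p.
By the pumping lemma, s = xyz for some x, y, z with |xy| ≤ p, |y| ≥ 1, and xy^i z ∈ L for every i ≥ 0.
Here y = a^k for some k with 1 ≤ k ≤ p, and xy^i z = a^(q + (i − 1)k) for every i ≥ 0.

Take i = q + 1: |xy^(q+1) z| = q + qk = q(k + 1).
Both factors satisfy q ≥ 2 and k + 1 ≥ 2, so q(k + 1) is composite, and xy^(q+1) z ∉ L.

This contradicts the pumping lemma, which requires xy^i z ∈ L for all i ≥ 0.
Hence L = {a^p : p is prime} is not regular. ∎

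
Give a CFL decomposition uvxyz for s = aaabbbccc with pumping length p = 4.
u='aa', v='a', x='bb', y='b', z='ccc'

For s = aaabbbccc with pumping length p = 4:

One valid decomposition:
- u = 'aa'
- v = 'a'
- x = 'bb'
- y = 'b'
- z = 'ccc'

Verification:
- uvxyz = 'aa' + 'a' + 'bb' + 'b' + 'ccc' = aaabbbccc ✓
- |vxy| = |'abbb'| = 4 ≤ 4 ✓
- |vy| = |'ab'| = 2 > 0 ✓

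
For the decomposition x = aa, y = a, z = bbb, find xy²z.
aaaabbb

Given x = 'aa', y = 'a', z = 'bbb' and i = 2:

xy^2z = x + y·y·...·y (2 times) + z
       = 'aa' + 'a'^2 + 'bbb'
       = 'aa' + 'aa' + 'bbb'
       = 'aaaabbb'

The pumped string is 'aaaabbb' with length 7.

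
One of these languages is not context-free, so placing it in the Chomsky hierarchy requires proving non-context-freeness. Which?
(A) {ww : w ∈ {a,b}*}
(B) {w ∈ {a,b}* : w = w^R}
(A) {ww : w ∈ {a,b}*}

(A) {ww : w ∈ {a,b}*} requires the CFL pumping lemma.

- {w ∈ {a,b}* : w = w^R} is context-free (but not regular)
  • Can be shown non-regular with the regular pumping lemma
  • After pumping, the string is no longer symmetric

- {ww : w ∈ {a,b}*} is NOT context-free
  • Requires the CFL pumping lemma to prove
  • Cannot verify equality of two arbitrary substrings

The CFL pumping lemma is "stronger" in that it can prove non-membership
in the larger class of context-free languages.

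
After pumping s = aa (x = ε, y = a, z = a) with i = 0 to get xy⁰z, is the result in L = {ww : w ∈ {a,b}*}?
No

xy⁰z = ε · ε · a = a.
a has odd length 1, so it cannot be written as ww and is not in L.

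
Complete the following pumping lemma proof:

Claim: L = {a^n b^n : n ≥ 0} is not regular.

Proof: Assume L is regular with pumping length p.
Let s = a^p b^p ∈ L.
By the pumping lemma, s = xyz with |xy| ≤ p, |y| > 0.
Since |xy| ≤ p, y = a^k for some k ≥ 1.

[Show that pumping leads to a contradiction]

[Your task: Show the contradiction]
Consider xy²z = a^(p+k) b^p.

Since k ≥ 1, we have p + k > p.
So xy²z has more a's than b's: (p+k) a's vs p b's.
This means xy²z ∉ L because a^n b^n requires equal counts.

This contradicts the pumping lemma which states xy²z ∈ L.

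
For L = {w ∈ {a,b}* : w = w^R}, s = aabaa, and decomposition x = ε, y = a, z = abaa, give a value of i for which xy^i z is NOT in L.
i = 2

xy²z = ε · aa · abaa = aaabaa; aaabaa reversed is aabaaa ≠ aaabaa, so it is not a palindrome and is not in L.
(Other choices also work, e.g. i = 0, 3; only i = 1 is guaranteed to stay in L since xy¹z = s.)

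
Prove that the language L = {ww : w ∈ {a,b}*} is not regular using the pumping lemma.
Assume for contradiction that L is regular, and let p ≥ 1 be the pumping length given by the pumping lemma.
Choose s = a^p b a^p b. Then s ∈ L (take w = a^p b) and |s| = 2p + 2 ≥ p.
By the pumping lemma, s = xyz for some x, y, z with |xy| ≤ p, |y| ≥ 1, and xy^i z ∈ L for every i ≥ 0.
Since |xy| ≤ p and the first p symbols of s are all a's, y = a^k for some k with 1 ≤ k ≤ p.

Take i = 2: t = xy²z = a^(p + k) b a^p b.
Suppose t = uu for some string u. The string t contains exactly two b's and ends in b, so u contains exactly one b and ends in b; hence u = a^j b for some j, and uu = a^j b a^j b. Comparing with t = a^(p + k) b a^p b forces j = p + k (first block) and j = p (second block), which is impossible since k ≥ 1. So t ∉ L.

This contradicts the pumping lemma, which requires xy^i z ∈ L for all i ≥ 0.
Hence L = {ww : w ∈ {a,b}*} is not regular. ∎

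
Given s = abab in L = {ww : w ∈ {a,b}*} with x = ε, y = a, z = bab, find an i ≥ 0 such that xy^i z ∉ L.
i = 3

xy³z = ε · aaa · bab = aaabab; aaabab has length 6; its halves are aaa and bab, which differ, so it is not in L.
(Other choices also work, e.g. i = 0, 2; only i = 1 is guaranteed to stay in L since xy¹z = s.)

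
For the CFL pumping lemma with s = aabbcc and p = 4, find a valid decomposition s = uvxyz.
u='a', v='a', x='bb', y='c', z='c'

For s = aabbcc with pumping length p = 4:

One valid decomposition:
- u = 'a'
- v = 'a'
- x = 'bb'
- y = 'c'
- z = 'c'

Verification:
- uvxyz = 'a' + 'a' + 'bb' + 'c' + 'c' = aabbcc ✓
- |vxy| = |'abbc'| = 4 ≤ 4 ✓
- |vy| = |'ac'| = 2 > 0 ✓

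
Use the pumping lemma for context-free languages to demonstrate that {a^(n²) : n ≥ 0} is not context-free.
Assume for contradiction that L is context-free, and let p ≥ 1 be the pumping length given by the pumping lemma for CFLs.
Choose s = a^(p²). Then s ∈ L and |s| = p² ≥ p.
By the CFL pumping lemma, s = uvxyz for some u, v, x, y, z with |vxy| ≤ p, |vy| ≥ 1, and uv^i xy^i z ∈ L for every i ≥ 0.
All symbols are a's, so only lengths matter: let k = |vy|, with 1 ≤ k ≤ |vxy| ≤ p.

Take i = 2: |uv²xy²z| = p² + k, and p² < p² + k ≤ p² + p < (p + 1)².
So the length lies strictly between consecutive squares and is not a perfect square; uv²xy²z ∉ L.

This contradicts the CFL pumping lemma, which requires uv^i xy^i z ∈ L for all i ≥ 0.
Hence L = {a^(n²) : n ≥ 0} is not context-free. ∎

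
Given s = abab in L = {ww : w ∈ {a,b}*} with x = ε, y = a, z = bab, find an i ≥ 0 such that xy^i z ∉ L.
i = 3

xy³z = ε · aaa · bab = aaabab; aaabab has length 6; its halves are aaa and bab, which differ, so it is not in L.
(Other choices also work, e.g. i = 0, 2; only i = 1 is guaranteed to stay in L since xy¹z = s.)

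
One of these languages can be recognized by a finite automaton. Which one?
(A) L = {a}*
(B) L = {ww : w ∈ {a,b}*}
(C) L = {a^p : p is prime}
(A) {a}*

(A) L = {a}* is regular.

This can be recognized by a finite automaton (DFA/NFA).
Regular expressions like {a}* define regular languages.

The other choices are not regular:
- {ww : w ∈ {a,b}*}: After pumping, the two halves no longer match
- {a^p : p is prime}: After pumping, the length becomes composite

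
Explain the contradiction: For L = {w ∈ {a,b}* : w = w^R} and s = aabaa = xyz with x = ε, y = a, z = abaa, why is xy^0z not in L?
xy⁰z = abaa ∉ L

Pumping with i = 0 replaces y = a by y⁰ = ε:
- Original: s = xyz = aabaa; aabaa reversed is aabaa, the same string, so it is a palindrome and is in L
- Pumped: xy⁰z = ε · ε · abaa = abaa
- abaa reversed is aaba ≠ abaa, so it is not a palindrome and is not in L

The pumping lemma would require xy⁰z ∈ L, so this decomposition yields a contradiction.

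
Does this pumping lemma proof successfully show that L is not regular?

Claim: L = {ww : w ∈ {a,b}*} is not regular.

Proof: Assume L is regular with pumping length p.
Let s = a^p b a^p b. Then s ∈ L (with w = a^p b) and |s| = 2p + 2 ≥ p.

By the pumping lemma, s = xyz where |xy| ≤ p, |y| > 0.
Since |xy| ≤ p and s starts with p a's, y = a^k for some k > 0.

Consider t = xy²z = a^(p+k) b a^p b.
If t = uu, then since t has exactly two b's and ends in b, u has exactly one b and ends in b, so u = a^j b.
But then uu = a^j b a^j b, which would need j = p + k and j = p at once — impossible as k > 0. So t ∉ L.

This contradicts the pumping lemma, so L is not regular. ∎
The proof is correct.

This proof is valid because:
1. s = a^p b a^p b is in L and is chosen in terms of p, so |s| ≥ p holds for every p
2. The decomposition analysis is correct: |xy| ≤ p forces y to lie inside the leading a's
3. The contradiction is valid: the argument shows a^(p+k) b a^p b cannot be split into two equal halves
4. The conclusion follows logically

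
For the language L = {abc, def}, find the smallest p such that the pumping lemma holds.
p = 4

For a finite language L, the pumping lemma holds vacuously if p > max|s| for s ∈ L.

The longest string in L = {abc, def} has length 3.
If p = 4, then no string s ∈ L has |s| ≥ p, so the condition is vacuously true.

The minimum pumping length is p = 4.

Why no smaller p works: for any p ≤ 3, the longest string s ∈ L has |s| = 3 ≥ p, so it would
have to be pumpable; but pumping up (i = 2, 3, ...) produces ever longer strings, which cannot all lie in the
finite language L. So the pumping property fails for every p ≤ 3.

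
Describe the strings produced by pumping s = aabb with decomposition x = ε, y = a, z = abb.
{xy^i z : i ≥ 0} = {a^(i+1) b^2 : i ≥ 0} = {abb, aabb, aaabb, ...}

With x = ε, y = a, z = abb: Starting with aabb and pumping the first 'a' (z = abb keeps the second 'a'), we get strings with i+1 a's followed by 2 b's for i = 0, 1, 2, ...; note bb is not produced because z always contributes one a.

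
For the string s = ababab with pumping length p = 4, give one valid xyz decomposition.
x = '', y = 'ab', z = 'abab'

For s = ababab and p = 4, one valid decomposition is:
- x = '' (length 0)
- y = 'ab' (length 2)
- z = 'abab' (length 4)

Verification:
- xyz = '' + 'ab' + 'abab' = ababab ✓
- |xy| = 2 ≤ 4 ✓
- |y| = 2 > 0 ✓

All pumping lemma constraints are satisfied.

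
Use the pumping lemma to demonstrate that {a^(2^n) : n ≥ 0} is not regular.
Assume for contradiction that L is regular, and let p ≥ 1 be the pumping length given by the pumping lemma.
Choose s = a^(2^p). Then s ∈ L and |s| = 2^p ≥ p.
By the pumping lemma, s = xyz for some x, y, z with |xy| ≤ p, |y| ≥ 1, and xy^i z ∈ L for every i ≥ 0.
Here y = a^k for some k with 1 ≤ k ≤ |xy| ≤ p, and p < 2^p.

Take i = 2: |xy²z| = 2^p + k.
Now 2^p < 2^p + k ≤ 2^p + p < 2^p + 2^p = 2^(p+1).
So |xy²z| lies strictly between the consecutive powers of two 2^p and 2^(p+1), hence is not a power of 2, and xy²z ∉ L.

This contradicts the pumping lemma, which requires xy^i z ∈ L for all i ≥ 0.
Hence L = {a^(2^n) : n ≥ 0} is not regular. ∎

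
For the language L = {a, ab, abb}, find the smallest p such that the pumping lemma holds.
p = 4

For a finite language L, the pumping lemma holds vacuously if p > max|s| for s ∈ L.

The longest string in L = {a, ab, abb} has length 3.
If p = 4, then no string s ∈ L has |s| ≥ p, so the condition is vacuously true.

The minimum pumping length is p = 4.

Why no smaller p works: for any p ≤ 3, the longest string s ∈ L has |s| = 3 ≥ p, so it would
have to be pumpable; but pumping up (i = 2, 3, ...) produces ever longer strings, which cannot all lie in the
finite language L. So the pumping property fails for every p ≤ 3.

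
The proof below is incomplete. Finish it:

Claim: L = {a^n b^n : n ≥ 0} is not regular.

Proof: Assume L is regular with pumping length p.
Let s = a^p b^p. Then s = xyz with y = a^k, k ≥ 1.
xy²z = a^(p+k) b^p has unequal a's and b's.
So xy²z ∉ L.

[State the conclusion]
This contradicts the pumping lemma for regular languages,
which guarantees xy^i z ∈ L for all i ≥ 0.

Since our assumption that L is regular leads to a contradiction,
we conclude that L = {a^n b^n : n ≥ 0} is NOT regular. ∎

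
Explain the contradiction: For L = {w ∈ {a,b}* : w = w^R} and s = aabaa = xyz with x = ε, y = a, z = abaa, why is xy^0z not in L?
xy⁰z = abaa ∉ L

Pumping with i = 0 replaces y = a by y⁰ = ε:
- Original: s = xyz = aabaa; aabaa reversed is aabaa, the same string, so it is a palindrome and is in L
- Pumped: xy⁰z = ε · ε · abaa = abaa
- abaa reversed is aaba ≠ abaa, so it is not a palindrome and is not in L

The pumping lemma would require xy⁰z ∈ L, so this decomposition yields a contradiction.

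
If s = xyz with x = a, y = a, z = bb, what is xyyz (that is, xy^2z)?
aaabb

Given x = 'a', y = 'a', z = 'bb' and i = 2:

xy^2z = x + y·y·...·y (2 times) + z
       = 'a' + 'a'^2 + 'bb'
       = 'a' + 'aa' + 'bb'
       = 'aaabb'

The pumped string is 'aaabb' with length 5.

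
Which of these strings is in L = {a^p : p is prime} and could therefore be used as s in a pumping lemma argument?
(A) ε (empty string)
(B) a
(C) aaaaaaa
(C) aaaaaaa

The pumping lemma is applied to a string s that lies in L, so first check membership of each option:
- (A) ε has length 0, which is not prime, so it is not in L ✗
- (B) a has length 1, which is not prime, so it is not in L ✗
- (C) aaaaaaa has length 7, which is prime, so it is in L ✓

Only (C) aaaaaaa is in L, so it is the only candidate that could play the role of s.
(In a complete proof one picks s in terms of the pumping length p so that |s| ≥ p is guaranteed; a fixed string like aaaaaaa illustrates the shape of such an s.)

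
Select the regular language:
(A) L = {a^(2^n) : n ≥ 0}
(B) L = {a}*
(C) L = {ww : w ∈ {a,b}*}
(B) {a}*

(B) L = {a}* is regular.

This can be recognized by a finite automaton (DFA/NFA).
Regular expressions like {a}* define regular languages.

The other choices are not regular:
- {a^(2^n) : n ≥ 0}: After pumping, length is no longer a power of 2
- {ww : w ∈ {a,b}*}: After pumping, the two halves no longer match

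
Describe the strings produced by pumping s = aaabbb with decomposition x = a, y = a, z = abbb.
{xy^i z : i ≥ 0} = {a^(2+i) b^3 : i ≥ 0} = {aabbb, aaabbb, aaaabbb, ...}

With x = a, y = a, z = abbb: Starting with aaabbb and pumping the second 'a', we get strings with 2+i a's followed by 3 b's for i = 0, 1, 2, ...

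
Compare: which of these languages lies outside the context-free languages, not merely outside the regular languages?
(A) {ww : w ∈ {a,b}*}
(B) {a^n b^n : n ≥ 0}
(A) {ww : w ∈ {a,b}*}

(A) {ww : w ∈ {a,b}*} requires the CFL pumping lemma.

- {a^n b^n : n ≥ 0} is context-free (but not regular)
  • Can be shown non-regular with the regular pumping lemma
  • After pumping, the number of a's and b's become unequal

- {ww : w ∈ {a,b}*} is NOT context-free
  • Requires the CFL pumping lemma to prove
  • Even a PDA cannot compare two arbitrary halves symbol by symbol; CFL pumping on a^p b^p a^p b^p fails

The CFL pumping lemma is "stronger" in that it can prove non-membership
in the larger class of context-free languages.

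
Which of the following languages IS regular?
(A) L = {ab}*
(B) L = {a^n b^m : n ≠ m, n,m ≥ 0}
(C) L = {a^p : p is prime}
(A) {ab}*

(A) L = {ab}* is regular.

This can be recognized by a finite automaton (DFA/NFA).
Regular expressions like {ab}* define regular languages.

The other choices are not regular:
- {a^n b^m : n ≠ m, n,m ≥ 0}: After pumping a's, we can make n = m
- {a^p : p is prime}: After pumping, the length becomes composite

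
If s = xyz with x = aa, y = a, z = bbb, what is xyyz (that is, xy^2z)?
aaaabbb

Given x = 'aa', y = 'a', z = 'bbb' and i = 2:

xy^2z = x + y·y·...·y (2 times) + z
       = 'aa' + 'a'^2 + 'bbb'
       = 'aa' + 'aa' + 'bbb'
       = 'aaaabbb'

The pumped string is 'aaaabbb' with length 7.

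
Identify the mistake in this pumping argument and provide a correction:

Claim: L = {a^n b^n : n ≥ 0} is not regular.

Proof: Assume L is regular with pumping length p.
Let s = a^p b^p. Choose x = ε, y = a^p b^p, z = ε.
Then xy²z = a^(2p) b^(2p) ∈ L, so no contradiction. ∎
Error: The decomposition violates |xy| ≤ p. With y = a^p b^p, |xy| = |y| = 2p > p. (The proof also miscomputes xy²z, which would be a^p b^p a^p b^p rather than a^(2p) b^(2p), and it wrongly treats one harmless decomposition as settling the matter — the prover does not get to choose the decomposition.)

Correction: The pumping lemma requires |xy| ≤ p, and the argument must handle every decomposition satisfying |xy| ≤ p, |y| ≥ 1. Since s starts with p a's, any such y consists only of a's, say y = a^k with k ≥ 1. Then xy²z = a^(p+k) b^p has unequal numbers of a's and b's, so xy²z ∉ L — the required contradiction.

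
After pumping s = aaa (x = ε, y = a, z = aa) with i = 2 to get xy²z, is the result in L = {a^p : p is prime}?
No

xy²z = ε · aa · aa = aaaa.
aaaa has length 4 = 2 × 2, which is not prime, so it is not in L.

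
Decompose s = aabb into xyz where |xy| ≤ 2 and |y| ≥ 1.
x = 'a', y = 'a', z = 'bb'

For s = aabb and p = 2, one valid decomposition is:
- x = 'a' (length 1)
- y = 'a' (length 1)
- z = 'bb' (length 2)

Verification:
- xyz = 'a' + 'a' + 'bb' = aabb ✓
- |xy| = 2 ≤ 2 ✓
- |y| = 1 > 0 ✓

All pumping lemma constraints are satisfied.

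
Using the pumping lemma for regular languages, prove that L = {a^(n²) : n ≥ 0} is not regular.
Assume for contradiction that L is regular, and let p ≥ 1 be the pumping length given by the pumping lemma.
Choose s = a^(p²). Then s ∈ L and |s| = p² ≥ p.
By the pumping lemma, s = xyz for some x, y, z with |xy| ≤ p, |y| ≥ 1, and xy^i z ∈ L for every i ≥ 0.
Here y = a^k for some k with 1 ≤ k ≤ |xy| ≤ p.

Take i = 2: |xy²z| = p² + k.
Now p² < p² + k ≤ p² + p < p² + 2p + 1 = (p + 1)².
So |xy²z| lies strictly between the consecutive squares p² and (p + 1)², hence is not a perfect square, and xy²z ∉ L.

This contradicts the pumping lemma, which requires xy^i z ∈ L for all i ≥ 0.
Hence L = {a^(n²) : n ≥ 0} is not regular. ∎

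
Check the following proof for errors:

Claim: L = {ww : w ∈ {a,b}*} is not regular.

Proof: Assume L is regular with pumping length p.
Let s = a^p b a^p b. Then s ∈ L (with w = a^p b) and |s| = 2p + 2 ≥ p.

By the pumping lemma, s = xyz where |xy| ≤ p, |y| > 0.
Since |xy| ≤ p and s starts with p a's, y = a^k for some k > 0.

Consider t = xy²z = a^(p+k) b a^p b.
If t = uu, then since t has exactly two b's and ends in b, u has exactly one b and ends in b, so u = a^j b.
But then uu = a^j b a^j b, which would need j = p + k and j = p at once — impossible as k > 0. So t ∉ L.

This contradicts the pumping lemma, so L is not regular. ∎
The proof is correct.

This proof is valid because:
1. s = a^p b a^p b is in L and is chosen in terms of p, so |s| ≥ p holds for every p
2. The decomposition analysis is correct: |xy| ≤ p forces y to lie inside the leading a's
3. The contradiction is valid: the argument shows a^(p+k) b a^p b cannot be split into two equal halves
4. The conclusion follows logically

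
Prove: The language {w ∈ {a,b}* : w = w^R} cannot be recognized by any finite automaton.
Assume for contradiction that L is regular, and let p ≥ 1 be the pumping length given by the pumping lemma.
Choose s = a^p b a^p. Then s ∈ L (it reads the same in both directions) and |s| = 2p + 1 ≥ p.
By the pumping lemma, s = xyz for some x, y, z with |xy| ≤ p, |y| ≥ 1, and xy^i z ∈ L for every i ≥ 0.
Since |xy| ≤ p and the first p symbols of s are all a's, y = a^k for some k with 1 ≤ k ≤ p.

Take i = 0: xy⁰z = a^(p − k) b a^p.
Its reversal is a^p b a^(p − k). These differ because the block of a's before the unique b has length p − k in one and p in the other, and p − k ≠ p since k ≥ 1. So xy⁰z is not a palindrome, i.e. xy⁰z ∉ L.

This contradicts the pumping lemma, which requires xy^i z ∈ L for all i ≥ 0.
Hence L = {w ∈ {a,b}* : w = w^R} is not regular. ∎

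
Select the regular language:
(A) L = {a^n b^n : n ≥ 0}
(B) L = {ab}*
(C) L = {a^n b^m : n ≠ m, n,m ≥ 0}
(B) {ab}*

(B) L = {ab}* is regular.

This can be recognized by a finite automaton (DFA/NFA).
Regular expressions like {ab}* define regular languages.

The other choices are not regular:
- {a^n b^n : n ≥ 0}: After pumping, the number of a's and b's become unequal
- {a^n b^m : n ≠ m, n,m ≥ 0}: After pumping a's, we can make n = m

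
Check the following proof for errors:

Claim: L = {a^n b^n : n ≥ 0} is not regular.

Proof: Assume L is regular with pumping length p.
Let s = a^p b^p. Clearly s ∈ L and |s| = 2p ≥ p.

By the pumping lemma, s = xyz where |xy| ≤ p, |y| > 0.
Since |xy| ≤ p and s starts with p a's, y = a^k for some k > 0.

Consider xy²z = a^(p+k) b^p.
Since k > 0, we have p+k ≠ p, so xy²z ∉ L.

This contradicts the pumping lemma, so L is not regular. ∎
The proof is correct.

This proof is valid because:
1. The string s = a^p b^p is correctly in L
2. The decomposition analysis is correct: y must consist only of a's
3. The contradiction is valid: pumping increases a's but not b's
4. The conclusion follows logically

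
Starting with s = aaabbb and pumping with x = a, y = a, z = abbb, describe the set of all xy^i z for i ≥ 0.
{xy^i z : i ≥ 0} = {a^(2+i) b^3 : i ≥ 0} = {aabbb, aaabbb, aaaabbb, ...}

With x = a, y = a, z = abbb: Starting with aaabbb and pumping the second 'a', we get strings with 2+i a's followed by 3 b's for i = 0, 1, 2, ...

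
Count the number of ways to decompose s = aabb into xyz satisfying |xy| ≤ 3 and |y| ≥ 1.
6

For s = 'aabb' with pumping length p = 3:

Constraints: |xy| ≤ 3, |y| > 0

Valid decompositions (|xy| ≤ p, |y| ≥ 1):
  • x='', y='a', z='abb'
  • x='a', y='a', z='bb'
  • x='', y='aa', z='bb'
  • x='aa', y='b', z='b'
  • x='a', y='ab', z='b'
  • x='', y='aab', z='b'

Total count: 6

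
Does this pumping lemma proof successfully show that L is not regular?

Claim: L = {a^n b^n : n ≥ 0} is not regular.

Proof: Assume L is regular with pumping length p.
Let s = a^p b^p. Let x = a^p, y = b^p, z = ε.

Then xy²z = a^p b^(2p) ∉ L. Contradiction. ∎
The proof is INCORRECT.

Error: The decomposition violates |xy| ≤ p.
With x = a^p and y = b^p, we have |xy| = 2p > p.
The pumping lemma requires |xy| ≤ p, so y must be within the first p characters.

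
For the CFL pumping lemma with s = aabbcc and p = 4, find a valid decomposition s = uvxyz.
u='a', v='a', x='bb', y='c', z='c'

For s = aabbcc with pumping length p = 4:

One valid decomposition:
- u = 'a'
- v = 'a'
- x = 'bb'
- y = 'c'
- z = 'c'

Verification:
- uvxyz = 'a' + 'a' + 'bb' + 'c' + 'c' = aabbcc ✓
- |vxy| = |'abbc'| = 4 ≤ 4 ✓
- |vy| = |'ac'| = 2 > 0 ✓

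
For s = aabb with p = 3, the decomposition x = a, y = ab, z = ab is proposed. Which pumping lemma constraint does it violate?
Violated: xyz = s

The decomposition x = a, y = ab, z = ab for s = aabb with p = 3
violates the constraint: xyz = s

xyz = 'a' + 'ab' + 'ab' = 'aabab' ≠ 'aabb' = s. The decomposition doesn't reconstruct s.

Pumping lemma constraints:
1. xyz = s (decomposition is valid)
2. |xy| ≤ p
3. |y| > 0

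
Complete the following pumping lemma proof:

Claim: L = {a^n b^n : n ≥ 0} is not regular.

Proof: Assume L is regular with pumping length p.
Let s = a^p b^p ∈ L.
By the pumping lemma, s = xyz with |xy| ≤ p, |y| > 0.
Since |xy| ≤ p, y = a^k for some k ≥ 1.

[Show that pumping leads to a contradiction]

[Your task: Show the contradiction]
Consider xy²z = a^(p+k) b^p.

Since k ≥ 1, we have p + k > p.
So xy²z has more a's than b's: (p+k) a's vs p b's.
This means xy²z ∉ L because a^n b^n requires equal counts.

This contradicts the pumping lemma which states xy²z ∈ L.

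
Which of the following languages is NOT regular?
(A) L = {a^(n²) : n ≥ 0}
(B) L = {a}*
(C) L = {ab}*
(A) {a^(n²) : n ≥ 0}

(A) L = {a^(n²) : n ≥ 0} is NOT regular.

The pumping lemma can be used to prove this:
After pumping, length is no longer a perfect square

The other languages are regular because they can be recognized by finite automata.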